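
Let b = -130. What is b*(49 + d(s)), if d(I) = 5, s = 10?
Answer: -7020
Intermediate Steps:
b*(49 + d(s)) = -130*(49 + 5) = -130*54 = -7020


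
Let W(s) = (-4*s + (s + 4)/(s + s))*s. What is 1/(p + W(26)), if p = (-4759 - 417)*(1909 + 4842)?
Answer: -1/34945865 ≈ -2.8616e-8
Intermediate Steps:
W(s) = s*(-4*s + (4 + s)/(2*s)) (W(s) = (-4*s + (4 + s)/((2*s)))*s = (-4*s + (4 + s)*(1/(2*s)))*s = (-4*s + (4 + s)/(2*s))*s = s*(-4*s + (4 + s)/(2*s)))
p = -34943176 (p = -5176*6751 = -34943176)
1/(p + W(26)) = 1/(-34943176 + (2 + (½)*26 - 4*26²)) = 1/(-34943176 + (2 + 13 - 4*676)) = 1/(-34943176 + (2 + 13 - 2704)) = 1/(-34943176 - 2689) = 1/(-34945865) = -1/34945865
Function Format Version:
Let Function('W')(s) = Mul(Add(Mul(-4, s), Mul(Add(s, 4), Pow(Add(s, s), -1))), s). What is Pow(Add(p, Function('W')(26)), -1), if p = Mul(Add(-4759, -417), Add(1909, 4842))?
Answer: Rational(-1, 34945865) ≈ -2.8616e-8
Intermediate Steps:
Function('W')(s) = Mul(s, Add(Mul(-4, s), Mul(Rational(1, 2), Pow(s, -1), Add(4, s)))) (Function('W')(s) = Mul(Add(Mul(-4, s), Mul(Add(4, s), Pow(Mul(2, s), -1))), s) = Mul(Add(Mul(-4, s), Mul(Add(4, s), Mul(Rational(1, 2), Pow(s, -1)))), s) = Mul(Add(Mul(-4, s), Mul(Rational(1, 2), Pow(s, -1), Add(4, s))), s) = Mul(s, Add(Mul(-4, s), Mul(Rational(1, 2), Pow(s, -1), Add(4, s)))))
p = -34943176 (p = Mul(-5176, 6751) = -34943176)
Pow(Add(p, Function('W')(26)), -1) = Pow(Add(-34943176, Add(2, Mul(Rational(1, 2), 26), Mul(-4, Pow(26, 2)))), -1) = Pow(Add(-34943176, Add(2, 13, Mul(-4, 676))), -1) = Pow(Add(-34943176, Add(2, 13, -2704)), -1) = Pow(Add(-34943176, -2689), -1) = Pow(-34945865, -1) = Rational(-1, 34945865)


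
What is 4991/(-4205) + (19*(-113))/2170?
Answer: -3971721/1824970 ≈ -2.1763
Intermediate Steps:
4991/(-4205) + (19*(-113))/2170 = 4991*(-1/4205) - 2147*1/2170 = -4991/4205 - 2147/2170 = -3971721/1824970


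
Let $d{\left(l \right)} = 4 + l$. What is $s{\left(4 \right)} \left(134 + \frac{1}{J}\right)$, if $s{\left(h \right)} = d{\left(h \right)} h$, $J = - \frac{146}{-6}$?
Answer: $\frac{313120}{73} \approx 4289.3$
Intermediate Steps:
$J = \frac{73}{3}$ ($J = \left(-146\right) \left(- \frac{1}{6}\right) = \frac{73}{3} \approx 24.333$)
$s{\left(h \right)} = h \left(4 + h\right)$ ($s{\left(h \right)} = \left(4 + h\right) h = h \left(4 + h\right)$)
$s{\left(4 \right)} \left(134 + \frac{1}{J}\right) = 4 \left(4 + 4\right) \left(134 + \frac{1}{\frac{73}{3}}\right) = 4 \cdot 8 \left(134 + \frac{3}{73}\right) = 32 \cdot \frac{9785}{73} = \frac{313120}{73}$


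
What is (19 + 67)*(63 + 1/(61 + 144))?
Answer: 1110776/205 ≈ 5418.4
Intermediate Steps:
(19 + 67)*(63 + 1/(61 + 144)) = 86*(63 + 1/205) = 86*(12916/205) = 1110776/205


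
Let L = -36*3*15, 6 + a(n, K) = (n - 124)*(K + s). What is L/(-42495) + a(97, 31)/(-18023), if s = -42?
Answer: 1122081/51059159 ≈ 0.021976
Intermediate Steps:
a(n, K) = -6 + (-124 + n)*(-42 + K) (a(n, K) = -6 + (n - 124)*(K - 42) = -6 + (-124 + n)*(-42 + K))
L = -1620 (L = -108*15 = -1620)
L/(-42495) + a(97, 31)/(-18023) = -1620/(-42495) + (5202 - 124*31 - 42*97 + 31*97)/(-18023) = -1620*(-1/42495) + (5202 - 3844 - 4074 + 3007)*(-1/18023) = 108/2833 + 291*(-1/18023) = 108/2833 - 291/18023 = 1122081/51059159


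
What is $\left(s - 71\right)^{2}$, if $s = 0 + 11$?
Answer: $3600$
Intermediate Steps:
$s = 11$
$\left(s - 71\right)^{2} = \left(11 - 71\right)^{2} = \left(-60\right)^{2} = 3600$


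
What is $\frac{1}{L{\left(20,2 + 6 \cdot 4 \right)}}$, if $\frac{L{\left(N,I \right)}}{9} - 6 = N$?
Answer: $\frac{1}{234} \approx 0.0042735$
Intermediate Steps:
$L{\left(N,I \right)} = 54 + 9 N$
$\frac{1}{L{\left(20,2 + 6 \cdot 4 \right)}} = \frac{1}{54 + 9 \cdot 20} = \frac{1}{54 + 180} = \frac{1}{234}$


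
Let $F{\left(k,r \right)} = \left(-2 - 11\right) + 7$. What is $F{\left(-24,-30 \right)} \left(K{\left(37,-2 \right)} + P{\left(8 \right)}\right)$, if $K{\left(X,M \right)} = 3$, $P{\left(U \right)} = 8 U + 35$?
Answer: $-612$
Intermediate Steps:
$P{\left(U \right)} = 35 + 8 U$
$F{\left(k,r \right)} = -6$ ($F{\left(k,r \right)} = -13 + 7 = -6$)
$F{\left(-24,-30 \right)} \left(K{\left(37,-2 \right)} + P{\left(8 \right)}\right) = - 6 \left(3 + \left(35 + 8 \cdot 8\right)\right) = - 6 \left(3 + \left(35 + 64\right)\right) = - 6 \left(3 + 99\right) = \left(-6\right) 102 = -612$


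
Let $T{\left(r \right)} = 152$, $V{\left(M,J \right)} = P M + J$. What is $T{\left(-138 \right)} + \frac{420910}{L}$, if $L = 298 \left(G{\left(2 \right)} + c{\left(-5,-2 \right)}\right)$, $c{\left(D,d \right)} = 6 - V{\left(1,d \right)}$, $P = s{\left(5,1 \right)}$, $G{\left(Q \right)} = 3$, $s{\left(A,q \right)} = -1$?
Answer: $\frac{482231}{1788} \approx 269.7$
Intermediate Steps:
$P = -1$
$V{\left(M,J \right)} = J - M$ ($V{\left(M,J \right)} = - M + J = J - M$)
$c{\left(D,d \right)} = 7 - d$ ($c{\left(D,d \right)} = 6 - \left(d - 1\right) = 6 - \left(-1 + d\right) = 7 - d$)
$L = 3576$ ($L = 298 \left(3 + \left(7 - -2\right)\right) = 298 \left(3 + \left(7 + 2\right)\right) = 298 \left(3 + 9\right) = 298 \cdot 12 = 3576$)
$T{\left(-138 \right)} + \frac{420910}{L} = 152 + \frac{420910}{3576} = 152 + 420910 \cdot \frac{1}{3576} = 152 + \frac{210455}{1788} = \frac{482231}{1788}$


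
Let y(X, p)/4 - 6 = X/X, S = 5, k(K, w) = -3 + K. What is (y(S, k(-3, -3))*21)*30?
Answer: 17640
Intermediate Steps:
y(X, p) = 28 (y(X, p) = 24 + 4*(X/X) = 24 + 4*1 = 24 + 4 = 28)
(y(S, k(-3, -3))*21)*30 = (28*21)*30 = 588*30 = 17640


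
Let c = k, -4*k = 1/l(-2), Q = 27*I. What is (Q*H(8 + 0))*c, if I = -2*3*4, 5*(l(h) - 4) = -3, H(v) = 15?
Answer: 12150/17 ≈ 714.71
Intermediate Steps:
l(h) = 17/5 (l(h) = 4 + (⅕)*(-3) = 4 - ⅗ = 17/5)
I = -24 (I = -6*4 = -24)
Q = -648 (Q = 27*(-24) = -648)
k = -5/68 (k = -1/(4*17/5) = -¼*5/17 = -5/68 ≈ -0.073529)
c = -5/68 ≈ -0.073529
(Q*H(8 + 0))*c = -648*15*(-5/68) = -9720*(-5/68) = 12150/17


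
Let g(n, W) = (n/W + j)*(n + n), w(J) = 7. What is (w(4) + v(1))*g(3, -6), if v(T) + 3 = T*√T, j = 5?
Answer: 135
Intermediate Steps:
g(n, W) = 2*n*(5 + n/W) (g(n, W) = (n/W + 5)*(n + n) = (5 + n/W)*(2*n) = 2*n*(5 + n/W))
v(T) = -3 + T^(3/2) (v(T) = -3 + T*√T = -3 + T^(3/2))
(w(4) + v(1))*g(3, -6) = (7 + (-3 + 1^(3/2)))*(2*3*(3 + 5*(-6))/(-6)) = (7 + (-3 + 1))*(2*3*(-⅙)*(3 - 30)) = (7 - 2)*(2*3*(-⅙)*(-27)) = 5*27 = 135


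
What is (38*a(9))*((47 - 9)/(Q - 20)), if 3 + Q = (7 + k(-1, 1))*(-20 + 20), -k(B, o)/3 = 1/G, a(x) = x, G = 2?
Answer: -12996/23 ≈ -565.04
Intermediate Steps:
k(B, o) = -3/2
Q = -3 (Q = -3 + (7 - 3/2)*(-20 + 20) = -3 + (11/2)*0 = -3 + 0 = -3)
(38*a(9))*((47 - 9)/(Q - 20)) = (38*9)*((47 - 9)/(-3 - 20)) = 342*(38/(-23)) = 342*(38*(-1/23)) = 342*(-38/23) = -12996/23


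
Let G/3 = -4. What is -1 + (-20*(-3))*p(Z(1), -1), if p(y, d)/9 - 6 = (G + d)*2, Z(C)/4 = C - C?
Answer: -10801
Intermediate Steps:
Z(C) = 0 (Z(C) = 4*(C - C) = 4*0 = 0)
G = -12 (G = 3*(-4) = -12)
p(y, d) = -162 + 18*d (p(y, d) = 54 + 9*((-12 + d)*2) = 54 + 9*(-24 + 2*d) = 54 + (-216 + 18*d) = -162 + 18*d)
-1 + (-20*(-3))*p(Z(1), -1) = -1 + (-20*(-3))*(-162 + 18*(-1)) = -1 + 60*(-162 - 18) = -1 + 60*(-180) = -1 - 10800 = -10801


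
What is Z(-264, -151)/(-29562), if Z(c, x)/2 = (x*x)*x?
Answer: 3442951/14781 ≈ 232.93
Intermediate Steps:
Z(c, x) = 2*x**3 (Z(c, x) = 2*((x*x)*x) = 2*(x**2*x) = 2*x**3)
Z(-264, -151)/(-29562) = (2*(-151)**3)/(-29562) = (2*(-3442951))*(-1/29562) = -6885902*(-1/29562) = 3442951/14781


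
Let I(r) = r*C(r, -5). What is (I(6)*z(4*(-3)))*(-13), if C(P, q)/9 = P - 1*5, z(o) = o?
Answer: 8424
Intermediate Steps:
C(P, q) = -45 + 9*P (C(P, q) = 9*(P - 1*5) = 9*(P - 5) = 9*(-5 + P) = -45 + 9*P)
I(r) = r*(-45 + 9*r)
(I(6)*z(4*(-3)))*(-13) = ((9*6*(-5 + 6))*(4*(-3)))*(-13) = ((9*6*1)*(-12))*(-13) = (54*(-12))*(-13) = -648*(-13) = 8424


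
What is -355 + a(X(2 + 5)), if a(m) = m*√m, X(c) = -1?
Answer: -355 - I ≈ -355.0 - 1.0*I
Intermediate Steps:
a(m) = m^(3/2)
-355 + a(X(2 + 5)) = -355 + (-1)^(3/2) = -355 - I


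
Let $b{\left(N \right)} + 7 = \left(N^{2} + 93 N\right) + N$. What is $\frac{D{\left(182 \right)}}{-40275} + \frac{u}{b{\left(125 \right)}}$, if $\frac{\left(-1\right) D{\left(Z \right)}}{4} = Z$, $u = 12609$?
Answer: $\frac{527751379}{1102246200} \approx 0.4788$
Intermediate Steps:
$D{\left(Z \right)} = - 4 Z$
$b{\left(N \right)} = -7 + N^{2} + 94 N$ ($b{\left(N \right)} = -7 + \left(\left(N^{2} + 93 N\right) + N\right) = -7 + \left(N^{2} + 94 N\right) = -7 + N^{2} + 94 N$)
$\frac{D{\left(182 \right)}}{-40275} + \frac{u}{b{\left(125 \right)}} = \frac{\left(-4\right) 182}{-40275} + \frac{12609}{-7 + 125^{2} + 94 \cdot 125} = \left(-728\right) \left(- \frac{1}{40275}\right) + \frac{12609}{-7 + 15625 + 11750} = \frac{728}{40275} + \frac{12609}{27368} = \frac{527751379}{1102246200}$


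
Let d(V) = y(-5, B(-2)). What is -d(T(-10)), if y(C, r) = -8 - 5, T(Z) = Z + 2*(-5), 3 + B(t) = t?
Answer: 13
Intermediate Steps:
B(t) = -3 + t
T(Z) = -10 + Z (T(Z) = Z - 10 = -10 + Z)
y(C, r) = -13
d(V) = -13
-d(T(-10)) = -1*(-13) = 13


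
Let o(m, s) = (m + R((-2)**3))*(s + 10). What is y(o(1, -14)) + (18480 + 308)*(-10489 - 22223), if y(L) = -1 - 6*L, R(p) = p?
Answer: -614593225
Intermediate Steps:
o(m, s) = (-8 + m)*(10 + s) (o(m, s) = (m + (-2)**3)*(s + 10) = (m - 8)*(10 + s) = (-8 + m)*(10 + s))
y(o(1, -14)) + (18480 + 308)*(-10489 - 22223) = (-1 - 6*(-80 - 8*(-14) + 10*1 + 1*(-14))) + (18480 + 308)*(-10489 - 22223) = (-1 - 6*(-80 + 112 + 10 - 14)) + 18788*(-32712) = (-1 - 6*28) - 614593056 = (-1 - 168) - 614593056 = -169 - 614593056 = -614593225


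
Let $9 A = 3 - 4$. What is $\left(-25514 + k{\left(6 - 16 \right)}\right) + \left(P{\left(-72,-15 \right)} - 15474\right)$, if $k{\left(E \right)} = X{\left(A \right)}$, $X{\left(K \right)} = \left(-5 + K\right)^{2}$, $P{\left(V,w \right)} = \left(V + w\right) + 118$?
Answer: $- \frac{3315401}{81} \approx -40931.0$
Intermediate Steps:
$P{\left(V,w \right)} = 118 + V + w$
$A = - \frac{1}{9}$ ($A = \frac{3 - 4}{9} = \frac{1}{9} \left(-1\right) = - \frac{1}{9} \approx -0.11111$)
$k{\left(E \right)} = \frac{2116}{81}$ ($k{\left(E \right)} = \left(-5 - \frac{1}{9}\right)^{2} = \left(- \frac{46}{9}\right)^{2} = \frac{2116}{81}$)
$\left(-25514 + k{\left(6 - 16 \right)}\right) + \left(P{\left(-72,-15 \right)} - 15474\right) = \left(-25514 + \frac{2116}{81}\right) - 15443 = - \frac{2064518}{81} + \left(31 - 15474\right) = - \frac{2064518}{81} - 15443 = - \frac{3315401}{81}$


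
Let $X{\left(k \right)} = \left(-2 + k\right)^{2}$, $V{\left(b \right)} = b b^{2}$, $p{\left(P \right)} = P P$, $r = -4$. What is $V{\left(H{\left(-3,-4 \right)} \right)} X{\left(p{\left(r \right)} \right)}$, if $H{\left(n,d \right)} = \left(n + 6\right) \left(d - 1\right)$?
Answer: $-661500$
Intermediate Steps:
$H{\left(n,d \right)} = \left(-1 + d\right) \left(6 + n\right)$ ($H{\left(n,d \right)} = \left(6 + n\right) \left(-1 + d\right) = \left(-1 + d\right) \left(6 + n\right)$)
$p{\left(P \right)} = P^{2}$
$V{\left(b \right)} = b^{3}$
$V{\left(H{\left(-3,-4 \right)} \right)} X{\left(p{\left(r \right)} \right)} = \left(-6 - -3 + 6 \left(-4\right) - -12\right)^{3} \left(-2 + \left(-4\right)^{2}\right)^{2} = \left(-6 + 3 - 24 + 12\right)^{3} \left(-2 + 16\right)^{2} = \left(-15\right)^{3} \cdot 14^{2} = \left(-3375\right) 196 = -661500$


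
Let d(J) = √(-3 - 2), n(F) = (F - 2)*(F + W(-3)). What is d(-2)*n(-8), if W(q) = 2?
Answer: 60*I*√5 ≈ 134.16*I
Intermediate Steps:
n(F) = (-2 + F)*(2 + F) (n(F) = (F - 2)*(F + 2) = (-2 + F)*(2 + F))
d(J) = I*√5 (d(J) = √(-5) = I*√5)
d(-2)*n(-8) = (I*√5)*(-4 + (-8)²) = (I*√5)*(-4 + 64) = (I*√5)*60 = 60*I*√5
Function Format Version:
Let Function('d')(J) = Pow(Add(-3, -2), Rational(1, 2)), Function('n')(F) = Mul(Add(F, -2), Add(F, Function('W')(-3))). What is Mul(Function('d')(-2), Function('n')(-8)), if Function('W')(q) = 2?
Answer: Mul(60, I, Pow(5, Rational(1, 2))) ≈ Mul(134.16, I)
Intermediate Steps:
Function('n')(F) = Mul(Add(-2, F), Add(2, F)) (Function('n')(F) = Mul(Add(F, -2), Add(F, 2)) = Mul(Add(-2, F), Add(2, F)))
Function('d')(J) = Mul(I, Pow(5, Rational(1, 2))) (Function('d')(J) = Pow(-5, Rational(1, 2)) = Mul(I, Pow(5, Rational(1, 2))))
Mul(Function('d')(-2), Function('n')(-8)) = Mul(Mul(I, Pow(5, Rational(1, 2))), Add(-4, Pow(-8, 2))) = Mul(Mul(I, Pow(5, Rational(1, 2))), Add(-4, 64)) = Mul(Mul(I, Pow(5, Rational(1, 2))), 60) = Mul(60, I, Pow(5, Rational(1, 2)))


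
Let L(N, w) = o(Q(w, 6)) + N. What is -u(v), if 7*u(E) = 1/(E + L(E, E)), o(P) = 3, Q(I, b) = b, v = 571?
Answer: -1/8015 ≈ -0.00012477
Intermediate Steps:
L(N, w) = 3 + N
u(E) = 1/(7*(3 + 2*E)) (u(E) = 1/(7*(E + (3 + E))) = 1/(7*(3 + 2*E)))
-u(v) = -1/(7*(3 + 2*571)) = -1/(7*(3 + 1142)) = -1/(7*1145) = -1*1/8015 = -1/8015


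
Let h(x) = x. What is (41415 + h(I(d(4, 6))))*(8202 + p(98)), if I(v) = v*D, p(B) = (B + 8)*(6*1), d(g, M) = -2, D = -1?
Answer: 366043446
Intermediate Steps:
p(B) = 48 + 6*B (p(B) = (8 + B)*6 = 48 + 6*B)
I(v) = -v (I(v) = v*(-1) = -v)
(41415 + h(I(d(4, 6))))*(8202 + p(98)) = (41415 - 1*(-2))*(8202 + (48 + 6*98)) = (41415 + 2)*(8202 + (48 + 588)) = 41417*(8202 + 636) = 41417*8838 = 366043446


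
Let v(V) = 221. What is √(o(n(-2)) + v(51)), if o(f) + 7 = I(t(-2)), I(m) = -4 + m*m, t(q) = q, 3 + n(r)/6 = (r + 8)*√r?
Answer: √214 ≈ 14.629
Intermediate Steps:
n(r) = -18 + 6*√r*(8 + r) (n(r) = -18 + 6*((r + 8)*√r) = -18 + 6*((8 + r)*√r) = -18 + 6*(√r*(8 + r)) = -18 + 6*√r*(8 + r))
I(m) = -4 + m²
o(f) = -7 (o(f) = -7 + (-4 + (-2)²) = -7 + (-4 + 4) = -7 + 0 = -7)
√(o(n(-2)) + v(51)) = √(-7 + 221) = √214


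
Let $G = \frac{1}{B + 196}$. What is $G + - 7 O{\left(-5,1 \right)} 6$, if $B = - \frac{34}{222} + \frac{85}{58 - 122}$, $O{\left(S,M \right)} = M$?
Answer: $- \frac{58031058}{1381861} \approx -41.995$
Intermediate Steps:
$B = - \frac{10523}{7104}$ ($B = \left(-34\right) \frac{1}{222} + \frac{85}{-64} = - \frac{17}{111} + 85 \left(- \frac{1}{64}\right) = - \frac{17}{111} - \frac{85}{64} = - \frac{10523}{7104} \approx -1.4813$)
$G = \frac{7104}{1381861}$ ($G = \frac{1}{- \frac{10523}{7104} + 196} = \frac{1}{\frac{1381861}{7104}} = \frac{7104}{1381861} \approx 0.0051409$)
$G + - 7 O{\left(-5,1 \right)} 6 = \frac{7104}{1381861} + \left(-7\right) 1 \cdot 6 = \frac{7104}{1381861} - 42 = - \frac{58031058}{1381861}$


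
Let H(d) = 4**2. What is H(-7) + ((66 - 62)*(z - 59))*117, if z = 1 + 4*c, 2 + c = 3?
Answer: -25256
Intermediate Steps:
c = 1 (c = -2 + 3 = 1)
H(d) = 16
z = 5 (z = 1 + 4*1 = 1 + 4 = 5)
H(-7) + ((66 - 62)*(z - 59))*117 = 16 + ((66 - 62)*(5 - 59))*117 = 16 + (4*(-54))*117 = 16 - 216*117 = 16 - 25272 = -25256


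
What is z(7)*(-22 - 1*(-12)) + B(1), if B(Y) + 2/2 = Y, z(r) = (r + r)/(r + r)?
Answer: -10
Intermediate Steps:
z(r) = 1 (z(r) = (2*r)/((2*r)) = (2*r)*(1/(2*r)) = 1)
B(Y) = -1 + Y
z(7)*(-22 - 1*(-12)) + B(1) = 1*(-22 - 1*(-12)) + (-1 + 1) = 1*(-22 + 12) + 0 = 1*(-10) + 0 = -10 + 0 = -10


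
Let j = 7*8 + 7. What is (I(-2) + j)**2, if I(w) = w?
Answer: 3721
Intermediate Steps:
j = 63 (j = 56 + 7 = 63)
(I(-2) + j)**2 = (-2 + 63)**2 = 61**2 = 3721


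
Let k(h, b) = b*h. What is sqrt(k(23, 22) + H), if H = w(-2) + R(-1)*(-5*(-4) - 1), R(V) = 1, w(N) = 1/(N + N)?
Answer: sqrt(2099)/2 ≈ 22.907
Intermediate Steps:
w(N) = 1/(2*N)
H = 75/4 (H = (1/2)/(-2) + 1*(-5*(-4) - 1) = (1/2)*(-1/2) + 1*(20 - 1) = -1/4 + 1*19 = -1/4 + 19 = 75/4 ≈ 18.750)
sqrt(k(23, 22) + H) = sqrt(22*23 + 75/4) = sqrt(506 + 75/4) = sqrt(2099/4) = sqrt(2099)/2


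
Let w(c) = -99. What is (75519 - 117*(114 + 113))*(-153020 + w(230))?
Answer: -7496706240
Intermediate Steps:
(75519 - 117*(114 + 113))*(-153020 + w(230)) = (75519 - 117*(114 + 113))*(-153020 - 99) = (75519 - 117*227)*(-153119) = (75519 - 26559)*(-153119) = 48960*(-153119) = -7496706240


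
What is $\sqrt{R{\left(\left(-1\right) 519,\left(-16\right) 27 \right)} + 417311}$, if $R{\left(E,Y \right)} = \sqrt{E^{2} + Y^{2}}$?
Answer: $\sqrt{417311 + 3 \sqrt{50665}} \approx 646.52$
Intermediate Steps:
$\sqrt{R{\left(\left(-1\right) 519,\left(-16\right) 27 \right)} + 417311} = \sqrt{\sqrt{\left(\left(-1\right) 519\right)^{2} + \left(\left(-16\right) 27\right)^{2}} + 417311} = \sqrt{\sqrt{\left(-519\right)^{2} + \left(-432\right)^{2}} + 417311} = \sqrt{\sqrt{269361 + 186624} + 417311} = \sqrt{\sqrt{455985} + 417311} = \sqrt{3 \sqrt{50665} + 417311} = \sqrt{417311 + 3 \sqrt{50665}}$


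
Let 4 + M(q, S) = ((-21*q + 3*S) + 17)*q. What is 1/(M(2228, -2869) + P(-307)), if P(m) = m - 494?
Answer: -1/123382989 ≈ -8.1048e-9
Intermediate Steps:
M(q, S) = -4 + q*(17 - 21*q + 3*S) (M(q, S) = -4 + ((-21*q + 3*S) + 17)*q = -4 + (17 - 21*q + 3*S)*q = -4 + q*(17 - 21*q + 3*S))
P(m) = -494 + m
1/(M(2228, -2869) + P(-307)) = 1/((-4 - 21*2228² + 17*2228 + 3*(-2869)*2228) + (-494 - 307)) = 1/((-4 - 21*4963984 + 37876 - 19176396) - 801) = 1/((-4 - 104243664 + 37876 - 19176396) - 801) = 1/(-123382188 - 801) = 1/(-123382989) = -1/123382989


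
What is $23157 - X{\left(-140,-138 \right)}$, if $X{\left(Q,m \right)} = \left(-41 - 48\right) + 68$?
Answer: $23178$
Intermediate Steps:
$X{\left(Q,m \right)} = -21$ ($X{\left(Q,m \right)} = \left(-41 - 48\right) + 68 = -89 + 68 = -21$)
$23157 - X{\left(-140,-138 \right)} = 23157 - -21 = 23157 + 21 = 23178$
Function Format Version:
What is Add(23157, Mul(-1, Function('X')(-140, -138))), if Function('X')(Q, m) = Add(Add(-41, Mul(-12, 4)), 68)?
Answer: 23178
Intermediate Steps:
Function('X')(Q, m) = -21 (Function('X')(Q, m) = Add(Add(-41, -48), 68) = Add(-89, 68) = -21)
Add(23157, Mul(-1, Function('X')(-140, -138))) = Add(23157, Mul(-1, -21)) = Add(23157, 21) = 23178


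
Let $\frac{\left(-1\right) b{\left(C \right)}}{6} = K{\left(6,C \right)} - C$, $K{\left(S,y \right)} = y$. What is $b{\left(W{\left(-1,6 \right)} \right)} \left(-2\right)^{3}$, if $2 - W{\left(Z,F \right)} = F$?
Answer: $0$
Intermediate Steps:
$W{\left(Z,F \right)} = 2 - F$
$b{\left(C \right)} = 0$ ($b{\left(C \right)} = - 6 \left(C - C\right) = \left(-6\right) 0 = 0$)
$b{\left(W{\left(-1,6 \right)} \right)} \left(-2\right)^{3} = 0 \left(-2\right)^{3} = 0 \left(-8\right) = 0$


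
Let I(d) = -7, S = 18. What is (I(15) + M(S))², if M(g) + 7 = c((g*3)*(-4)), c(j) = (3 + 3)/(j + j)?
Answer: 1018081/5184 ≈ 196.39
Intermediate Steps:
c(j) = 3/j (c(j) = 6/((2*j)) = 6*(1/(2*j)) = 3/j)
M(g) = -7 - 1/(4*g) (M(g) = -7 + 3/(((g*3)*(-4))) = -7 + 3/(((3*g)*(-4))) = -7 + 3/((-12*g)) = -7 + 3*(-1/(12*g)) = -7 - 1/(4*g))
(I(15) + M(S))² = (-7 + (-7 - ¼/18))² = (-7 + (-7 - ¼*1/18))² = (-7 + (-7 - 1/72))² = (-7 - 505/72)² = (-1009/72)² = 1018081/5184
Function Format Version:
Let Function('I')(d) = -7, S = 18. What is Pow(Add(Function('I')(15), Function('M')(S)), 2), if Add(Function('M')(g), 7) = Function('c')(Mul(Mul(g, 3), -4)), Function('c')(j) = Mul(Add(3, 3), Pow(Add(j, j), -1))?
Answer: Rational(1018081, 5184) ≈ 196.39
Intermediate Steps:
Function('c')(j) = Mul(3, Pow(j, -1)) (Function('c')(j) = Mul(6, Pow(Mul(2, j), -1)) = Mul(6, Mul(Rational(1, 2), Pow(j, -1))) = Mul(3, Pow(j, -1)))
Function('M')(g) = Add(-7, Mul(Rational(-1, 4), Pow(g, -1))) (Function('M')(g) = Add(-7, Mul(3, Pow(Mul(Mul(g, 3), -4), -1))) = Add(-7, Mul(3, Pow(Mul(Mul(3, g), -4), -1))) = Add(-7, Mul(3, Pow(Mul(-12, g), -1))) = Add(-7, Mul(3, Mul(Rational(-1, 12), Pow(g, -1)))) = Add(-7, Mul(Rational(-1, 4), Pow(g, -1))))
Pow(Add(Function('I')(15), Function('M')(S)), 2) = Pow(Add(-7, Add(-7, Mul(Rational(-1, 4), Pow(18, -1)))), 2) = Pow(Add(-7, Add(-7, Mul(Rational(-1, 4), Rational(1, 18)))), 2) = Pow(Add(-7, Add(-7, Rational(-1, 72))), 2) = Pow(Add(-7, Rational(-505, 72)), 2) = Pow(Rational(-1009, 72), 2) = Rational(1018081, 5184)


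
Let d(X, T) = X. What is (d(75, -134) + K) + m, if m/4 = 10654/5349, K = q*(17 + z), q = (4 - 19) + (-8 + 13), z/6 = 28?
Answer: -9451859/5349 ≈ -1767.0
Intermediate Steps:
z = 168 (z = 6*28 = 168)
q = -10 (q = -15 + 5 = -10)
K = -1850 (K = -10*(17 + 168) = -10*185 = -1850)
m = 42616/5349 (m = 4*(10654/5349) = 42616/5349 ≈ 7.9671)
(d(75, -134) + K) + m = (75 - 1850) + 42616/5349 = -1775 + 42616/5349 = -9451859/5349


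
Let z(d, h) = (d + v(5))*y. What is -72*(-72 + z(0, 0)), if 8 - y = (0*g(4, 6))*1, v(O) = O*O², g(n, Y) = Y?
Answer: -66816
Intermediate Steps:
v(O) = O³
y = 8 (y = 8 - 0*6 = 8 - 0 = 8 - 1*0 = 8 + 0 = 8)
z(d, h) = 1000 + 8*d (z(d, h) = (d + 5³)*8 = (d + 125)*8 = (125 + d)*8 = 1000 + 8*d)
-72*(-72 + z(0, 0)) = -72*(-72 + (1000 + 8*0)) = -72*(-72 + (1000 + 0)) = -72*(-72 + 1000) = -72*928 = -66816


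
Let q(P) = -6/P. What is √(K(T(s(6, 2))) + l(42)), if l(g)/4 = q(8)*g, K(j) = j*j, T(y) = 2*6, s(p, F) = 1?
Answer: 3*√2 ≈ 4.2426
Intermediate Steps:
T(y) = 12
K(j) = j²
l(g) = -3*g (l(g) = 4*((-6/8)*g) = 4*((-6*⅛)*g) = 4*(-3*g/4) = -3*g)
√(K(T(s(6, 2))) + l(42)) = √(12² - 3*42) = √(144 - 126) = √18 = 3*√2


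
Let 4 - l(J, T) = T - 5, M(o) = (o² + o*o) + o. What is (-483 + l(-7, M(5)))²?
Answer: 279841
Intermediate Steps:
M(o) = o + 2*o² (M(o) = (o² + o²) + o = 2*o² + o = o + 2*o²)
l(J, T) = 9 - T (l(J, T) = 4 - (T - 5) = 4 - (-5 + T) = 4 + (5 - T) = 9 - T)
(-483 + l(-7, M(5)))² = (-483 + (9 - 5*(1 + 2*5)))² = (-483 + (9 - 5*(1 + 10)))² = (-483 + (9 - 5*11))² = (-483 + (9 - 1*55))² = (-483 + (9 - 55))² = (-483 - 46)² = (-529)² = 279841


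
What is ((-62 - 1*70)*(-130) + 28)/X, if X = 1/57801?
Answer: 993483588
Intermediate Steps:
X = 1/57801 ≈ 1.7301e-5
((-62 - 1*70)*(-130) + 28)/X = ((-62 - 1*70)*(-130) + 28)/(1/57801) = ((-62 - 70)*(-130) + 28)*57801 = (-132*(-130) + 28)*57801 = (17160 + 28)*57801 = 17188*57801 = 993483588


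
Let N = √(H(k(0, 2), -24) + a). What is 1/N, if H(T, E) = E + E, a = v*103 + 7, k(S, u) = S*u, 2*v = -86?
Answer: -I*√4470/4470 ≈ -0.014957*I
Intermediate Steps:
v = -43 (v = (½)*(-86) = -43)
a = -4422 (a = -43*103 + 7 = -4429 + 7 = -4422)
H(T, E) = 2*E
N = I*√4470 (N = √(2*(-24) - 4422) = √(-48 - 4422) = √(-4470) = I*√4470 ≈ 66.858*I)
1/N = 1/(I*√4470) = -I*√4470/4470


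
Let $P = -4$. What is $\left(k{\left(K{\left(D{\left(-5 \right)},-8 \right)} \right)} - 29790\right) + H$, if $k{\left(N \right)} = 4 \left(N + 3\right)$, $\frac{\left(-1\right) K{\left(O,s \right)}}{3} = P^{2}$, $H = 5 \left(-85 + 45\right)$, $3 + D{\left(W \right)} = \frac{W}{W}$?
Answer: $-30170$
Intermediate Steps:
$D{\left(W \right)} = -2$ ($D{\left(W \right)} = -3 + \frac{W}{W} = -3 + 1 = -2$)
$H = -200$ ($H = 5 \left(-40\right) = -200$)
$K{\left(O,s \right)} = -48$ ($K{\left(O,s \right)} = - 3 \left(-4\right)^{2} = \left(-3\right) 16 = -48$)
$k{\left(N \right)} = 12 + 4 N$ ($k{\left(N \right)} = 4 \left(3 + N\right) = 12 + 4 N$)
$\left(k{\left(K{\left(D{\left(-5 \right)},-8 \right)} \right)} - 29790\right) + H = \left(\left(12 + 4 \left(-48\right)\right) - 29790\right) - 200 = \left(\left(12 - 192\right) - 29790\right) - 200 = \left(-180 - 29790\right) - 200 = -29970 - 200 = -30170$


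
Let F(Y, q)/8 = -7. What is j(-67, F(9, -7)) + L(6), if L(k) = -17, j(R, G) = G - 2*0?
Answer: -73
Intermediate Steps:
F(Y, q) = -56 (F(Y, q) = 8*(-7) = -56)
j(R, G) = G (j(R, G) = G + 0 = G)
j(-67, F(9, -7)) + L(6) = -56 - 17 = -73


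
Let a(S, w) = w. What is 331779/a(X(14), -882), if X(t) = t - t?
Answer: -2257/6 ≈ -376.17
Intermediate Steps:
X(t) = 0
331779/a(X(14), -882) = 331779/(-882) = 331779*(-1/882) = -2257/6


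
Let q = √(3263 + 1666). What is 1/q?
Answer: √4929/4929 ≈ 0.014244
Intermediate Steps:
q = √4929 ≈ 70.207
1/q = 1/(√4929) = √4929/4929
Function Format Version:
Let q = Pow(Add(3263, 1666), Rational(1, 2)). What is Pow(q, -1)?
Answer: Mul(Rational(1, 4929), Pow(4929, Rational(1, 2))) ≈ 0.014244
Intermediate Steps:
q = Pow(4929, Rational(1, 2)) ≈ 70.207
Pow(q, -1) = Pow(Pow(4929, Rational(1, 2)), -1) = Mul(Rational(1, 4929), Pow(4929, Rational(1, 2)))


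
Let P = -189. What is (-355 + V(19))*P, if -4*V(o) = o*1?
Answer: 271971/4 ≈ 67993.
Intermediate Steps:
V(o) = -o/4
(-355 + V(19))*P = (-355 - 1/4*19)*(-189) = (-355 - 19/4)*(-189) = -1439/4*(-189) = 271971/4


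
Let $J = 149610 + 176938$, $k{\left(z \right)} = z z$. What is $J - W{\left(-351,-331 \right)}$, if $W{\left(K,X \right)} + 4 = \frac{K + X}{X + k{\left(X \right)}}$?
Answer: $\frac{1621330711}{4965} \approx 3.2655 \cdot 10^{5}$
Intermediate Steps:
$k{\left(z \right)} = z^{2}$
$W{\left(K,X \right)} = -4 + \frac{K + X}{X + X^{2}}$
$J = 326548$
$J - W{\left(-351,-331 \right)} = 326548 - \frac{-351 - 4 \left(-331\right)^{2} - -993}{\left(-331\right) \left(1 - 331\right)} = 326548 - - \frac{-351 - 438244 + 993}{331 \left(-330\right)} = 326548 - \left(- \frac{1}{331}\right) \left(- \frac{1}{330}\right) \left(-351 - 438244 + 993\right) = 326548 - \left(- \frac{1}{331}\right) \left(- \frac{1}{330}\right) \left(-437602\right) = 326548 - - \frac{19891}{4965} = 326548 + \frac{19891}{4965} = \frac{1621330711}{4965}$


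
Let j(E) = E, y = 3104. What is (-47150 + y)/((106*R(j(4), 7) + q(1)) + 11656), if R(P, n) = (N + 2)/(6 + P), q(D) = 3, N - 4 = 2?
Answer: -73410/19573 ≈ -3.7506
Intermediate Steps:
N = 6 (N = 4 + 2 = 6)
R(P, n) = 8/(6 + P) (R(P, n) = (6 + 2)/(6 + P) = 8/(6 + P))
(-47150 + y)/((106*R(j(4), 7) + q(1)) + 11656) = (-47150 + 3104)/((106*(8/(6 + 4)) + 3) + 11656) = -44046/((106*(8/10) + 3) + 11656) = -44046/((106*(8*(⅒)) + 3) + 11656) = -44046/((106*(⅘) + 3) + 11656) = -44046/((424/5 + 3) + 11656) = -44046/(439/5 + 11656) = -44046/58719/5 = -44046*5/58719 = -73410/19573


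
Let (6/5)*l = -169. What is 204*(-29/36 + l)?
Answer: -86683/3 ≈ -28894.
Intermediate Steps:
l = -845/6 (l = (⅚)*(-169) = -845/6 ≈ -140.83)
204*(-29/36 + l) = 204*(-29/36 - 845/6) = 204*(-5099/36) = -86683/3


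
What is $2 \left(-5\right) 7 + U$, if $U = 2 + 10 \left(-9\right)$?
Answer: $-158$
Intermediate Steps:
$U = -88$ ($U = 2 - 90 = -88$)
$2 \left(-5\right) 7 + U = 2 \left(-5\right) 7 - 88 = \left(-10\right) 7 - 88 = -70 - 88 = -158$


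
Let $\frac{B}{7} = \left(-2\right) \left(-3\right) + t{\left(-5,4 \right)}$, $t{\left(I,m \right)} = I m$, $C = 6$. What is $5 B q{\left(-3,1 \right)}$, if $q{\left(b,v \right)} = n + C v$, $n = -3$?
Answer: $-1470$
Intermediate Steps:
$q{\left(b,v \right)} = -3 + 6 v$
$B = -98$ ($B = 7 \left(\left(-2\right) \left(-3\right) - 20\right) = 7 \left(6 - 20\right) = 7 \left(-14\right) = -98$)
$5 B q{\left(-3,1 \right)} = 5 \left(-98\right) \left(-3 + 6 \cdot 1\right) = - 490 \left(-3 + 6\right) = \left(-490\right) 3 = -1470$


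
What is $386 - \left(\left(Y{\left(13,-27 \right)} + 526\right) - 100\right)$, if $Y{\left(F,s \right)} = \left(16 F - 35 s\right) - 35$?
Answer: $-1158$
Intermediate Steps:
$Y{\left(F,s \right)} = -35 - 35 s + 16 F$ ($Y{\left(F,s \right)} = \left(- 35 s + 16 F\right) - 35 = -35 - 35 s + 16 F$)
$386 - \left(\left(Y{\left(13,-27 \right)} + 526\right) - 100\right) = 386 - \left(\left(\left(-35 - -945 + 16 \cdot 13\right) + 526\right) - 100\right) = 386 - \left(\left(\left(-35 + 945 + 208\right) + 526\right) - 100\right) = 386 - \left(\left(1118 + 526\right) - 100\right) = 386 - \left(1644 - 100\right) = 386 - 1544 = -1158$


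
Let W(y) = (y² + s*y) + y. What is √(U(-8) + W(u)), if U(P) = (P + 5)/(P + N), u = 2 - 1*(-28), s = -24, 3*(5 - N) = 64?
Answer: √1119747/73 ≈ 14.496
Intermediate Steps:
N = -49/3 (N = 5 - ⅓*64 = 5 - 64/3 = -49/3 ≈ -16.333)
u = 30 (u = 2 + 28 = 30)
W(y) = y² - 23*y (W(y) = (y² - 24*y) + y = y² - 23*y)
U(P) = (5 + P)/(-49/3 + P) (U(P) = (P + 5)/(P - 49/3) = (5 + P)/(-49/3 + P))
√(U(-8) + W(u)) = √(3*(5 - 8)/(-49 + 3*(-8)) + 30*(-23 + 30)) = √(3*(-3)/(-49 - 24) + 30*7) = √(3*(-3)/(-73) + 210) = √(3*(-1/73)*(-3) + 210) = √(9/73 + 210) = √(15339/73) = √1119747/73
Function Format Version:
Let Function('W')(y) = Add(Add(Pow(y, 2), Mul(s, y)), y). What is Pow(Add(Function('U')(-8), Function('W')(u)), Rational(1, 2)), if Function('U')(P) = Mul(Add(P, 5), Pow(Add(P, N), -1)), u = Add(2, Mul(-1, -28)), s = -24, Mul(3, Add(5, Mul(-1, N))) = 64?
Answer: Mul(Rational(1, 73), Pow(1119747, Rational(1, 2))) ≈ 14.496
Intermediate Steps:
N = Rational(-49, 3) (N = Add(5, Mul(Rational(-1, 3), 64)) = Add(5, Rational(-64, 3)) = Rational(-49, 3) ≈ -16.333)
u = 30 (u = Add(2, 28) = 30)
Function('W')(y) = Add(Pow(y, 2), Mul(-23, y)) (Function('W')(y) = Add(Add(Pow(y, 2), Mul(-24, y)), y) = Add(Pow(y, 2), Mul(-23, y)))
Function('U')(P) = Mul(Pow(Add(Rational(-49, 3), P), -1), Add(5, P)) (Function('U')(P) = Mul(Add(P, 5), Pow(Add(P, Rational(-49, 3)), -1)) = Mul(Add(5, P), Pow(Add(Rational(-49, 3), P), -1)) = Mul(Pow(Add(Rational(-49, 3), P), -1), Add(5, P)))
Pow(Add(Function('U')(-8), Function('W')(u)), Rational(1, 2)) = Pow(Add(Mul(3, Pow(Add(-49, Mul(3, -8)), -1), Add(5, -8)), Mul(30, Add(-23, 30))), Rational(1, 2)) = Pow(Add(Mul(3, Pow(Add(-49, -24), -1), -3), Mul(30, 7)), Rational(1, 2)) = Pow(Add(Mul(3, Pow(-73, -1), -3), 210), Rational(1, 2)) = Pow(Add(Mul(3, Rational(-1, 73), -3), 210), Rational(1, 2)) = Pow(Add(Rational(9, 73), 210), Rational(1, 2)) = Pow(Rational(15339, 73), Rational(1, 2)) = Mul(Rational(1, 73), Pow(1119747, Rational(1, 2)))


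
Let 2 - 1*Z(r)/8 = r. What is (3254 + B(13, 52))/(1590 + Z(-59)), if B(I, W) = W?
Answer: 1653/1039 ≈ 1.5910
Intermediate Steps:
Z(r) = 16 - 8*r
(3254 + B(13, 52))/(1590 + Z(-59)) = (3254 + 52)/(1590 + (16 - 8*(-59))) = 3306/(1590 + (16 + 472)) = 3306/(1590 + 488) = 3306/2078 = 3306*(1/2078) = 1653/1039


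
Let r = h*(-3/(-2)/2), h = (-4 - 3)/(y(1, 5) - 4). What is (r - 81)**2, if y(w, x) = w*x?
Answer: 119025/16 ≈ 7439.1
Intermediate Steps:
h = -7 (h = (-4 - 3)/(1*5 - 4) = -7/(5 - 4) = -7/1 = -7*1 = -7)
r = -21/4 (r = -7*(-3/(-2))/2 = -7*(-3*(-1/2))/2 = -21/(2*2) = -7*3/4 = -21/4 ≈ -5.2500)
(r - 81)**2 = (-21/4 - 81)**2 = (-345/4)**2 = 119025/16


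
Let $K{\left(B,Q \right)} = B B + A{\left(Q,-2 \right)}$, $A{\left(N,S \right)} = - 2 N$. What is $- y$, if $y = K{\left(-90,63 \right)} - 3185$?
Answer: $-4789$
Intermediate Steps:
$K{\left(B,Q \right)} = B^{2} - 2 Q$ ($K{\left(B,Q \right)} = B B - 2 Q = B^{2} - 2 Q$)
$y = 4789$ ($y = \left(\left(-90\right)^{2} - 126\right) - 3185 = \left(8100 - 126\right) - 3185 = 7974 - 3185 = 4789$)
$- y = \left(-1\right) 4789 = -4789$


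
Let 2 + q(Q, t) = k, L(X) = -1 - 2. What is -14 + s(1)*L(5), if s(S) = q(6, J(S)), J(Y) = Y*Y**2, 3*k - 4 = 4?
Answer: -16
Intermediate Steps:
k = 8/3 (k = 4/3 + (1/3)*4 = 4/3 + 4/3 = 8/3 ≈ 2.6667)
L(X) = -3
J(Y) = Y**3
q(Q, t) = 2/3 (q(Q, t) = -2 + 8/3 = 2/3)
s(S) = 2/3
-14 + s(1)*L(5) = -14 + (2/3)*(-3) = -14 - 2 = -16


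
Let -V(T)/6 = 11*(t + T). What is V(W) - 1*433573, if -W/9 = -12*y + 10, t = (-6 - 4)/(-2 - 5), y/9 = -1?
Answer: -2545027/7 ≈ -3.6358e+5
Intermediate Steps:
y = -9 (y = 9*(-1) = -9)
t = 10/7 (t = -10/(-7) = -10*(-⅐) = 10/7 ≈ 1.4286)
W = -1062 (W = -9*(-12*(-9) + 10) = -9*(108 + 10) = -9*118 = -1062)
V(T) = -660/7 - 66*T (V(T) = -66*(10/7 + T) = -6*(110/7 + 11*T) = -660/7 - 66*T)
V(W) - 1*433573 = (-660/7 - 66*(-1062)) - 1*433573 = (-660/7 + 70092) - 433573 = 489984/7 - 433573 = -2545027/7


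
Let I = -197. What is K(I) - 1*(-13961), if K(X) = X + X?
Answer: 13567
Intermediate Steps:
K(X) = 2*X
K(I) - 1*(-13961) = 2*(-197) - 1*(-13961) = -394 + 13961 = 13567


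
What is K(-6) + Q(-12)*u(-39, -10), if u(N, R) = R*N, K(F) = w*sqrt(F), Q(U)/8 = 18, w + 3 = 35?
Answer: 56160 + 32*I*sqrt(6) ≈ 56160.0 + 78.384*I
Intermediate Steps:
w = 32 (w = -3 + 35 = 32)
Q(U) = 144 (Q(U) = 8*18 = 144)
K(F) = 32*sqrt(F)
u(N, R) = N*R
K(-6) + Q(-12)*u(-39, -10) = 32*sqrt(-6) + 144*(-39*(-10)) = 32*(I*sqrt(6)) + 144*390 = 32*I*sqrt(6) + 56160 = 56160 + 32*I*sqrt(6)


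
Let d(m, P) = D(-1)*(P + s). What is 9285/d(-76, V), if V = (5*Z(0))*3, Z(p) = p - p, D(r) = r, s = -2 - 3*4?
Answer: 9285/14 ≈ 663.21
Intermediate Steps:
s = -14 (s = -2 - 12 = -14)
Z(p) = 0
V = 0 (V = (5*0)*3 = 0*3 = 0)
d(m, P) = 14 - P (d(m, P) = -(P - 14) = -(-14 + P) = 14 - P)
9285/d(-76, V) = 9285/(14 - 1*0) = 9285/(14 + 0) = 9285/14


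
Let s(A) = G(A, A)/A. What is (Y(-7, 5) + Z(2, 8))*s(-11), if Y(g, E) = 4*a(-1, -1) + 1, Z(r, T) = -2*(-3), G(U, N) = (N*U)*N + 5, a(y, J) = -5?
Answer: -17238/11 ≈ -1567.1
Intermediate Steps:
G(U, N) = 5 + U*N² (G(U, N) = U*N² + 5 = 5 + U*N²)
Z(r, T) = 6
Y(g, E) = -19 (Y(g, E) = 4*(-5) + 1 = -20 + 1 = -19)
s(A) = (5 + A³)/A (s(A) = (5 + A*A²)/A = (5 + A³)/A)
(Y(-7, 5) + Z(2, 8))*s(-11) = (-19 + 6)*((5 + (-11)³)/(-11)) = -(-13)*(5 - 1331)/11 = -(-13)*(-1326)/11 = -13*1326/11 = -17238/11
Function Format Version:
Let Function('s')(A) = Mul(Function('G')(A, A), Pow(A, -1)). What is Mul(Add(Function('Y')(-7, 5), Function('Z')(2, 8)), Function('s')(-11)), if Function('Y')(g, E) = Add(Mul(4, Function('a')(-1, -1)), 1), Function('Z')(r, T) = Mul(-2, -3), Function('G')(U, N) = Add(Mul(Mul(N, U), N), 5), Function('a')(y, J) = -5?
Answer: Rational(-17238, 11) ≈ -1567.1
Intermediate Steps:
Function('G')(U, N) = Add(5, Mul(U, Pow(N, 2))) (Function('G')(U, N) = Add(Mul(U, Pow(N, 2)), 5) = Add(5, Mul(U, Pow(N, 2))))
Function('Z')(r, T) = 6
Function('Y')(g, E) = -19 (Function('Y')(g, E) = Add(Mul(4, -5), 1) = Add(-20, 1) = -19)
Function('s')(A) = Mul(Pow(A, -1), Add(5, Pow(A, 3))) (Function('s')(A) = Mul(Add(5, Mul(A, Pow(A, 2))), Pow(A, -1)) = Mul(Add(5, Pow(A, 3)), Pow(A, -1)) = Mul(Pow(A, -1), Add(5, Pow(A, 3))))
Mul(Add(Function('Y')(-7, 5), Function('Z')(2, 8)), Function('s')(-11)) = Mul(Add(-19, 6), Mul(Pow(-11, -1), Add(5, Pow(-11, 3)))) = Mul(-13, Mul(Rational(-1, 11), Add(5, -1331))) = Mul(-13, Mul(Rational(-1, 11), -1326)) = Mul(-13, Rational(1326, 11)) = Rational(-17238, 11)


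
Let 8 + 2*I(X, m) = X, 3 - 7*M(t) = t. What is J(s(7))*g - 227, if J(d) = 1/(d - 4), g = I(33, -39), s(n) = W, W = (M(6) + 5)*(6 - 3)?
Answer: -30697/136 ≈ -225.71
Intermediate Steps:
M(t) = 3/7 - t/7
I(X, m) = -4 + X/2
W = 96/7 (W = ((3/7 - 1/7*6) + 5)*(6 - 3) = ((3/7 - 6/7) + 5)*3 = (-3/7 + 5)*3 = (32/7)*3 = 96/7 ≈ 13.714)
s(n) = 96/7
g = 25/2 (g = -4 + (1/2)*33 = -4 + 33/2 = 25/2 ≈ 12.500)
J(d) = 1/(-4 + d)
J(s(7))*g - 227 = (25/2)/(-4 + 96/7) - 227 = (25/2)/(68/7) - 227 = (7/68)*(25/2) - 227 = 175/136 - 227 = -30697/136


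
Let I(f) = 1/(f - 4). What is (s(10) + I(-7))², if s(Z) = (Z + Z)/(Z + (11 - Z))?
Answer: 361/121 ≈ 2.9835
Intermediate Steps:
s(Z) = 2*Z/11 (s(Z) = (2*Z)/11 = (2*Z)*(1/11) = 2*Z/11)
I(f) = 1/(-4 + f)
(s(10) + I(-7))² = ((2/11)*10 + 1/(-4 - 7))² = (20/11 + 1/(-11))² = (20/11 - 1/11)² = (19/11)² = 361/121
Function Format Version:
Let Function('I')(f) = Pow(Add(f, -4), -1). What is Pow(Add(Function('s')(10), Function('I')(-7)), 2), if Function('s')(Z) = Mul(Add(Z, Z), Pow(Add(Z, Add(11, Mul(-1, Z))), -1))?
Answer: Rational(361, 121) ≈ 2.9835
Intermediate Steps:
Function('s')(Z) = Mul(Rational(2, 11), Z) (Function('s')(Z) = Mul(Mul(2, Z), Pow(11, -1)) = Mul(Mul(2, Z), Rational(1, 11)) = Mul(Rational(2, 11), Z))
Function('I')(f) = Pow(Add(-4, f), -1)
Pow(Add(Function('s')(10), Function('I')(-7)), 2) = Pow(Add(Mul(Rational(2, 11), 10), Pow(Add(-4, -7), -1)), 2) = Pow(Add(Rational(20, 11), Pow(-11, -1)), 2) = Pow(Add(Rational(20, 11), Rational(-1, 11)), 2) = Pow(Rational(19, 11), 2) = Rational(361, 121)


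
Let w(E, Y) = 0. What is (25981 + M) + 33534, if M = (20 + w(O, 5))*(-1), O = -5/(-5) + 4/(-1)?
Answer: 59495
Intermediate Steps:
O = -3 (O = -5*(-1/5) + 4*(-1) = 1 - 4 = -3)
M = -20 (M = (20 + 0)*(-1) = 20*(-1) = -20)
(25981 + M) + 33534 = (25981 - 20) + 33534 = 25961 + 33534 = 59495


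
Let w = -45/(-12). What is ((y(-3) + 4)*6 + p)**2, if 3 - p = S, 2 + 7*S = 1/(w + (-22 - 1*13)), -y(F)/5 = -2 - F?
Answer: 5621641/765625 ≈ 7.3426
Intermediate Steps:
w = 15/4 (w = -45*(-1/12) = 15/4 ≈ 3.7500)
y(F) = 10 + 5*F (y(F) = -5*(-2 - F) = 10 + 5*F)
S = -254/875 (S = -2/7 + 1/(7*(15/4 + (-22 - 1*13))) = -2/7 + 1/(7*(15/4 + (-22 - 13))) = -2/7 + 1/(7*(15/4 - 35)) = -2/7 + 1/(7*(-125/4)) = -2/7 + (1/7)*(-4/125) = -2/7 - 4/875 = -254/875 ≈ -0.29029)
p = 2879/875 (p = 3 - 1*(-254/875) = 3 + 254/875 = 2879/875 ≈ 3.2903)
((y(-3) + 4)*6 + p)**2 = (((10 + 5*(-3)) + 4)*6 + 2879/875)**2 = (((10 - 15) + 4)*6 + 2879/875)**2 = ((-5 + 4)*6 + 2879/875)**2 = (-1*6 + 2879/875)**2 = (-6 + 2879/875)**2 = (-2371/875)**2 = 5621641/765625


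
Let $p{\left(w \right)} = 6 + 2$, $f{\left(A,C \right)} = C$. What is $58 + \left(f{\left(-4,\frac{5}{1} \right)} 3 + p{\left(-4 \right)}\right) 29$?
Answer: $725$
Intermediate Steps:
$p{\left(w \right)} = 8$
$58 + \left(f{\left(-4,\frac{5}{1} \right)} 3 + p{\left(-4 \right)}\right) 29 = 58 + \left(\frac{5}{1} \cdot 3 + 8\right) 29 = 58 + \left(5 \cdot 1 \cdot 3 + 8\right) 29 = 58 + \left(5 \cdot 3 + 8\right) 29 = 58 + \left(15 + 8\right) 29 = 58 + 23 \cdot 29 = 58 + 667 = 725$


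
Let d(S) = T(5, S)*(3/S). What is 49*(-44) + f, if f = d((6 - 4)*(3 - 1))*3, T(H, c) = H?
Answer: -8579/4 ≈ -2144.8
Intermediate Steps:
d(S) = 15/S (d(S) = 5*(3/S) = 15/S)
f = 45/4 (f = (15/(((6 - 4)*(3 - 1))))*3 = (15/((2*2)))*3 = (15/4)*3 = 45/4 ≈ 11.250)
49*(-44) + f = 49*(-44) + 45/4 = -2156 + 45/4 = -8579/4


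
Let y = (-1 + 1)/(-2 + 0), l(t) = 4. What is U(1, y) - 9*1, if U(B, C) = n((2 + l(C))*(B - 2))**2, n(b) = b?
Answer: 27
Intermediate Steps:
y = 0 (y = 0/(-2) = 0*(-1/2) = 0)
U(B, C) = (-12 + 6*B)**2 (U(B, C) = ((2 + 4)*(B - 2))**2 = (6*(-2 + B))**2 = (-12 + 6*B)**2)
U(1, y) - 9*1 = 36*(-2 + 1)**2 - 9*1 = 36*(-1)**2 - 9 = 36*1 - 9 = 36 - 9 = 27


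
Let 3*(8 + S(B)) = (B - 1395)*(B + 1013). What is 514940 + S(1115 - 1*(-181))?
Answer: 438735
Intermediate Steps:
S(B) = -8 + (-1395 + B)*(1013 + B)/3 (S(B) = -8 + ((B - 1395)*(B + 1013))/3 = -8 + ((-1395 + B)*(1013 + B))/3 = -8 + (-1395 + B)*(1013 + B)/3)
514940 + S(1115 - 1*(-181)) = 514940 + (-471053 - 382*(1115 - 1*(-181))/3 + (1115 - 1*(-181))²/3) = 514940 + (-471053 - 382*(1115 + 181)/3 + (1115 + 181)²/3) = 514940 + (-471053 - 382/3*1296 + (⅓)*1296²) = 514940 + (-471053 - 165024 + (⅓)*1679616) = 514940 + (-471053 - 165024 + 559872) = 514940 - 76205 = 438735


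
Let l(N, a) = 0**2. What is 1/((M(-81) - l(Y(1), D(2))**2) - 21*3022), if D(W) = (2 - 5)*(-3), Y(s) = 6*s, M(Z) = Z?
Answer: -1/63543 ≈ -1.5737e-5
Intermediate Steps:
D(W) = 9 (D(W) = -3*(-3) = 9)
l(N, a) = 0
1/((M(-81) - l(Y(1), D(2))**2) - 21*3022) = 1/((-81 - 1*0**2) - 21*3022) = 1/((-81 - 1*0) - 63462) = 1/((-81 + 0) - 63462) = 1/(-81 - 63462) = 1/(-63543) = -1/63543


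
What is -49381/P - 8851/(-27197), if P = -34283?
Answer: 1646453890/932394751 ≈ 1.7658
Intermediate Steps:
-49381/P - 8851/(-27197) = -49381/(-34283) - 8851/(-27197) = -49381*(-1/34283) - 8851*(-1/27197) = 49381/34283 + 8851/27197 = 1646453890/932394751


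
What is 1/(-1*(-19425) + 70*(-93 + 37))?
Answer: 1/15505 ≈ 6.4495e-5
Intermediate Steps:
1/(-1*(-19425) + 70*(-93 + 37)) = 1/(19425 + 70*(-56)) = 1/(19425 - 3920) = 1/15505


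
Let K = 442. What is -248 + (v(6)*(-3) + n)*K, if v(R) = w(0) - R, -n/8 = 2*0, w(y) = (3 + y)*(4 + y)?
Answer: -8204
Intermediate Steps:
n = 0 (n = -16*0 = -8*0 = 0)
v(R) = 12 - R (v(R) = (12 + 0**2 + 7*0) - R = (12 + 0 + 0) - R = 12 - R)
-248 + (v(6)*(-3) + n)*K = -248 + ((12 - 1*6)*(-3) + 0)*442 = -248 + ((12 - 6)*(-3) + 0)*442 = -248 + (6*(-3) + 0)*442 = -248 + (-18 + 0)*442 = -248 - 18*442 = -248 - 7956 = -8204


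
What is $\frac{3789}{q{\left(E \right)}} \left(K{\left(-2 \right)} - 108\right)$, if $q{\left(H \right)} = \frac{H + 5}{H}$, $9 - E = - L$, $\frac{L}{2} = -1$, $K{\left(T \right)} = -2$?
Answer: $- \frac{486255}{2} \approx -2.4313 \cdot 10^{5}$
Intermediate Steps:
$L = -2$ ($L = 2 \left(-1\right) = -2$)
$E = 7$ ($E = 9 - \left(-1\right) \left(-2\right) = 9 - 2 = 7$)
$q{\left(H \right)} = \frac{5 + H}{H}$
$\frac{3789}{q{\left(E \right)}} \left(K{\left(-2 \right)} - 108\right) = \frac{3789}{\frac{1}{7} \left(5 + 7\right)} \left(-2 - 108\right) = \frac{3789}{\frac{1}{7} \cdot 12} \left(-2 - 108\right) = \frac{3789}{\frac{12}{7}} \left(-110\right) = 3789 \cdot \frac{7}{12} \left(-110\right) = \frac{8841}{4} \left(-110\right) = - \frac{486255}{2}$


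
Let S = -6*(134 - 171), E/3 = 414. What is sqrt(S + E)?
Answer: 2*sqrt(366) ≈ 38.262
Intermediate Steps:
E = 1242 (E = 3*414 = 1242)
S = 222 (S = -6*(-37) = 222)
sqrt(S + E) = sqrt(222 + 1242) = sqrt(1464) = 2*sqrt(366)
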